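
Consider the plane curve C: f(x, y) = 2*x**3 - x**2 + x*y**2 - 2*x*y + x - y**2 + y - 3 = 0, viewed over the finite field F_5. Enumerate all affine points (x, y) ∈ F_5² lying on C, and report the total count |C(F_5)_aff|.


Affine F_5-points: {(0, 2), (0, 4), (1, 4), (2, 4), (3, 0)}; count = 5.

For each of the 25 pairs (x, y) ∈ F_5², evaluate f(x, y) mod 5. Record the zeros.
  x = 0: [0↦2, 1↦2, 2↦0, 3↦1, 4↦0]  zeros at y ∈ {2, 4}
  x = 1: [0↦4, 1↦3, 2↦2, 3↦1, 4↦0]  zeros at y ∈ {4}
  x = 2: [0↦1, 1↦4, 2↦4, 3↦1, 4↦0]  zeros at y ∈ {4}
  x = 3: [0↦0, 1↦2, 2↦3, 3↦3, 4↦2]  zeros at y ∈ {0}
  x = 4: [0↦3, 1↦4, 2↦1, 3↦4, 4↦3]  zeros at y ∈ ∅
Collecting zeros: affine points = {(0, 2), (0, 4), (1, 4), (2, 4), (3, 0)}.
Total count |C(F_5)_aff| = 5.


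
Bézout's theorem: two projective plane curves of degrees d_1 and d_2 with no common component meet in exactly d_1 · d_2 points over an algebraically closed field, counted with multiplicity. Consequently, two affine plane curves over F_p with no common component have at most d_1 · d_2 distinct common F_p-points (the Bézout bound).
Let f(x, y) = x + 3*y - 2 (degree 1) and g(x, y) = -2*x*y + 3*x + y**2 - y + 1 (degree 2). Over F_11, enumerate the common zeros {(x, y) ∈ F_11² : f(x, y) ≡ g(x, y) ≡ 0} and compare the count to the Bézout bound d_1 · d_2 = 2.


Common zeros: {(10, 1)}; count = 1; Bézout bound = 2.

deg(f) = 1, deg(g) = 2, so Bézout bound = 2.
Scan x ∈ F_11. For each x, list the y ∈ F_11 with f(x, y) ≡ 0 and those with g(x, y) ≡ 0 (mod 11); the common zeros in that column are the intersection.
  x = 0: f ≡ 0 at y ∈ {8}; g ≡ 0 at y ∈ ∅; common: ∅.
  x = 1: f ≡ 0 at y ∈ {4}; g ≡ 0 at y ∈ {6, 8}; common: ∅.
  x = 2: f ≡ 0 at y ∈ {0}; g ≡ 0 at y ∈ ∅; common: ∅.
  x = 3: f ≡ 0 at y ∈ {7}; g ≡ 0 at y ∈ {2, 5}; common: ∅.
  x = 4: f ≡ 0 at y ∈ {3}; g ≡ 0 at y ∈ ∅; common: ∅.
  x = 5: f ≡ 0 at y ∈ {10}; g ≡ 0 at y ∈ ∅; common: ∅.
  x = 6: f ≡ 0 at y ∈ {6}; g ≡ 0 at y ∈ {3, 10}; common: ∅.
  x = 7: f ≡ 0 at y ∈ {2}; g ≡ 0 at y ∈ {0, 4}; common: ∅.
  x = 8: f ≡ 0 at y ∈ {9}; g ≡ 0 at y ∈ ∅; common: ∅.
  x = 9: f ≡ 0 at y ∈ {5}; g ≡ 0 at y ∈ ∅; common: ∅.
  x = 10: f ≡ 0 at y ∈ {1}; g ≡ 0 at y ∈ {1, 9}; common: {1}.
Collecting: common zeros = {(10, 1)}, so the count is 1.
Comparison with the Bézout bound: 1 ≤ 2 = deg(f)·deg(g), as expected for curves with no common component (the affine F_11-count falls short of the bound because intersections may lie at infinity, over extension fields, or carry multiplicity).


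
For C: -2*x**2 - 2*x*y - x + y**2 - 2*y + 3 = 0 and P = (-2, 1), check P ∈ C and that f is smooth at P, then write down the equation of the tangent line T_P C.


Tangent line at P: 5*x + 4*y + 6 = 0.

Step 1: f(-2, 1) = 0, so P lies on C.
Step 2: partial derivatives
  f_x(x, y) = -4*x - 2*y - 1, f_y(x, y) = -2*x + 2*y - 2.
  f_x(P) = 5, f_y(P) = 4 (gradient nonzero, so P is smooth).
Step 3: tangent line at P: 5·(x − -2) + 4·(y − 1) = 0.
Expanding: 5*x + 4*y + 6 = 0.


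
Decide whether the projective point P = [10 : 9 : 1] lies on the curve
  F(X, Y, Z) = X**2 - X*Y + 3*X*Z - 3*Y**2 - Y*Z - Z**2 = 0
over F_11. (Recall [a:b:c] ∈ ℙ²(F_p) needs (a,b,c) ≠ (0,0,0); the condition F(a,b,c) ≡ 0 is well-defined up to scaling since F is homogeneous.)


F(10,9,1) ≡ 7 (mod 11); P is NOT on the curve.

Evaluate F(10, 9, 1) term-by-term (mod 11).
  X**2 ↦ 1·100·1·1 = 100
  -X*Y ↦ -1·10·9·1 = -90
  3*X*Z ↦ 3·10·1·1 = 30
  -3*Y**2 ↦ -3·1·81·1 = -243
  -Y*Z ↦ -1·1·9·1 = -9
  -Z**2 ↦ -1·1·1·1 = -1
Sum: F(10, 9, 1) = (100) + (-90) + (30) + (-243) + (-9) + (-1) = -213.
Reducing mod 11: -213 ≡ 7 (mod 11).
Since F(a, b, c) ≡ 7 ≠ 0 (mod 11), P does NOT lie on the curve.


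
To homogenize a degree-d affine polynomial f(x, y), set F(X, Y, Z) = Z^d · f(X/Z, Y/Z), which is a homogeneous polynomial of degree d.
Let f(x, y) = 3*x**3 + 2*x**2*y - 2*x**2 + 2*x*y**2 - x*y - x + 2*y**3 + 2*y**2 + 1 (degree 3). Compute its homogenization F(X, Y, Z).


F(X, Y, Z) = 3*X**3 + 2*X**2*Y - 2*X**2*Z + 2*X*Y**2 - X*Y*Z - X*Z**2 + 2*Y**3 + 2*Y**2*Z + Z**3

deg(f) = 3.
Substitute x = X/Z, y = Y/Z into f, then multiply by Z^3.
  monomial 3·x^3·y^0 ↦ 3·X^3·Y^0·Z^0.
  monomial 2·x^2·y^1 ↦ 2·X^2·Y^1·Z^0.
  monomial -2·x^2·y^0 ↦ -2·X^2·Y^0·Z^1.
  monomial 2·x^1·y^2 ↦ 2·X^1·Y^2·Z^0.
  monomial -1·x^1·y^1 ↦ -1·X^1·Y^1·Z^1.
  monomial -1·x^1·y^0 ↦ -1·X^1·Y^0·Z^2.
  monomial 2·x^0·y^3 ↦ 2·X^0·Y^3·Z^0.
  monomial 2·x^0·y^2 ↦ 2·X^0·Y^2·Z^1.
  monomial 1·x^0·y^0 ↦ 1·X^0·Y^0·Z^3.
Collecting: F(X, Y, Z) = 3*X**3 + 2*X**2*Y - 2*X**2*Z + 2*X*Y**2 - X*Y*Z - X*Z**2 + 2*Y**3 + 2*Y**2*Z + Z**3.


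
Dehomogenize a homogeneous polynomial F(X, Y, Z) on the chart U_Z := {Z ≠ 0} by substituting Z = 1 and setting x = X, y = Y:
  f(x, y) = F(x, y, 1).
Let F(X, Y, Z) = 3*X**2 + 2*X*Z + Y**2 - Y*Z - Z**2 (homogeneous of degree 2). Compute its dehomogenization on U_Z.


f(x, y) = 3*x**2 + 2*x + y**2 - y - 1

On U_Z we set Z = 1. Each monomial c·X^i·Y^j·Z^k in F becomes c·x^i·y^j·1^k = c·x^i·y^j.
Substituting Z = 1: F(X, Y, 1) = 3*x**2 + 2*x + y**2 - y - 1.
Note: deg(f) ≤ deg(F) = 2; strict inequality happens when F is divisible by Z (lost terms).


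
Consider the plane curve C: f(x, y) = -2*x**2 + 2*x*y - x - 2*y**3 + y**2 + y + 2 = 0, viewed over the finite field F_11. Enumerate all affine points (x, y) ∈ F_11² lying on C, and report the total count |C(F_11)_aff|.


Affine F_11-points: {(2, 6), (3, 5), (4, 4), (5, 4), (5, 9), (7, 5), (9, 2), (9, 6), (9, 9)}; count = 9.

For each of the 121 pairs (x, y) ∈ F_11², evaluate f(x, y) mod 11. Record the zeros.
  x = 0: [0↦2, 1↦2, 2↦3, 3↦4, 4↦4, 5↦2, 6↦8, 7↦10, 8↦7, 9↦9, 10↦4]  zeros at y ∈ ∅
  x = 1: [0↦10, 1↦1, 2↦4, 3↦7, 4↦9, 5↦9, 6↦6, 7↦10, 8↦9, 9↦2, 10↦10]  zeros at y ∈ ∅
  x = 2: [0↦3, 1↦7, 2↦1, 3↦6, 4↦10, 5↦1, 6↦0, 7↦6, 8↦7, 9↦2, 10↦1]  zeros at y ∈ {6}
  x = 3: [0↦3, 1↦9, 2↦5, 3↦1, 4↦7, 5↦0, 6↦1, 7↦9, 8↦1, 9↦9, 10↦10]  zeros at y ∈ {5}
  x = 4: [0↦10, 1↦7, 2↦5, 3↦3, 4↦0, 5↦6, 6↦9, 7↦8, 8↦2, 9↦1, 10↦4]  zeros at y ∈ {4}
  x = 5: [0↦2, 1↦1, 2↦1, 3↦1, 4↦0, 5↦8, 6↦2, 7↦3, 8↦10, 9↦0, 10↦5]  zeros at y ∈ {4, 9}
  x = 6: [0↦1, 1↦2, 2↦4, 3↦6, 4↦7, 5↦6, 6↦2, 7↦5, 8↦3, 9↦6, 10↦2]  zeros at y ∈ ∅
  x = 7: [0↦7, 1↦10, 2↦3, 3↦7, 4↦10, 5↦0, 6↦9, 7↦3, 8↦3, 9↦8, 10↦6]  zeros at y ∈ {5}
  x = 8: [0↦9, 1↦3, 2↦9, 3↦4, 4↦9, 5↦1, 6↦1, 7↦8, 8↦10, 9↦6, 10↦6]  zeros at y ∈ ∅
  x = 9: [0↦7, 1↦3, 2↦0, 3↦8, 4↦4, 5↦9, 6↦0, 7↦9, 8↦2, 9↦0, 10↦2]  zeros at y ∈ {2, 6, 9}
  x = 10: [0↦1, 1↦10, 2↦9, 3↦8, 4↦6, 5↦2, 6↦6, 7↦6, 8↦1, 9↦1, 10↦5]  zeros at y ∈ ∅
Collecting zeros: affine points = {(2, 6), (3, 5), (4, 4), (5, 4), (5, 9), (7, 5), (9, 2), (9, 6), (9, 9)}.
Total count |C(F_11)_aff| = 9.


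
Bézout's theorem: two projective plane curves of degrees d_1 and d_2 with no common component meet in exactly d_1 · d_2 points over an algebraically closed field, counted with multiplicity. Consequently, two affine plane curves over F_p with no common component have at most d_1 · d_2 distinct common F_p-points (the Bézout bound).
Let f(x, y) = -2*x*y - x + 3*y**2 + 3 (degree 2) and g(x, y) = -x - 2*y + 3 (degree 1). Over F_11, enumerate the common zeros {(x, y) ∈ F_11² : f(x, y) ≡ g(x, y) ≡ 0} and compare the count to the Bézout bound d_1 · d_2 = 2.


Common zeros: {(3, 0), (5, 10)}; count = 2; Bézout bound = 2.

deg(f) = 2, deg(g) = 1, so Bézout bound = 2.
Scan x ∈ F_11. For each x, list the y ∈ F_11 with f(x, y) ≡ 0 and those with g(x, y) ≡ 0 (mod 11); the common zeros in that column are the intersection.
  x = 0: f ≡ 0 at y ∈ ∅; g ≡ 0 at y ∈ {7}; common: ∅.
  x = 1: f ≡ 0 at y ∈ ∅; g ≡ 0 at y ∈ {1}; common: ∅.
  x = 2: f ≡ 0 at y ∈ {1, 4}; g ≡ 0 at y ∈ {6}; common: ∅.
  x = 3: f ≡ 0 at y ∈ {0, 2}; g ≡ 0 at y ∈ {0}; common: {0}.
  x = 4: f ≡ 0 at y ∈ ∅; g ≡ 0 at y ∈ {5}; common: ∅.
  x = 5: f ≡ 0 at y ∈ {8, 10}; g ≡ 0 at y ∈ {10}; common: {10}.
  x = 6: f ≡ 0 at y ∈ {6, 9}; g ≡ 0 at y ∈ {4}; common: ∅.
  x = 7: f ≡ 0 at y ∈ ∅; g ≡ 0 at y ∈ {9}; common: ∅.
  x = 8: f ≡ 0 at y ∈ ∅; g ≡ 0 at y ∈ {3}; common: ∅.
  x = 9: f ≡ 0 at y ∈ {3}; g ≡ 0 at y ∈ {8}; common: ∅.
  x = 10: f ≡ 0 at y ∈ {7}; g ≡ 0 at y ∈ {2}; common: ∅.
Collecting: common zeros = {(3, 0), (5, 10)}, so the count is 2.
Comparison with the Bézout bound: 2 ≤ 2 = deg(f)·deg(g), as expected for curves with no common component (the bound is attained).


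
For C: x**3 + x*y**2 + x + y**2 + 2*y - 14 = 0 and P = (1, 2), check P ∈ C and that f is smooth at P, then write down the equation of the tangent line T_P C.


Tangent line at P: 8*x + 10*y - 28 = 0.

Step 1: f(1, 2) = 0, so P lies on C.
Step 2: partial derivatives
  f_x(x, y) = 3*x**2 + y**2 + 1, f_y(x, y) = 2*x*y + 2*y + 2.
  f_x(P) = 8, f_y(P) = 10 (gradient nonzero, so P is smooth).
Step 3: tangent line at P: 8·(x − 1) + 10·(y − 2) = 0.
Expanding: 8*x + 10*y - 28 = 0.


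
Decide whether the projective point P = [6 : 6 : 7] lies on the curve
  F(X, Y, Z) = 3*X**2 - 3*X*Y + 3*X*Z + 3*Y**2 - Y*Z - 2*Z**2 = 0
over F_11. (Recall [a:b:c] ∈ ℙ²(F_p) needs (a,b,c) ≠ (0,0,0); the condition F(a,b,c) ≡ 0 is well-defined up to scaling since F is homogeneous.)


F(6,6,7) ≡ 6 (mod 11); P is NOT on the curve.

Evaluate F(6, 6, 7) term-by-term (mod 11).
  3*X**2 ↦ 3·36·1·1 = 108
  -3*X*Y ↦ -3·6·6·1 = -108
  3*X*Z ↦ 3·6·1·7 = 126
  3*Y**2 ↦ 3·1·36·1 = 108
  -Y*Z ↦ -1·1·6·7 = -42
  -2*Z**2 ↦ -2·1·1·49 = -98
Sum: F(6, 6, 7) = (108) + (-108) + (126) + (108) + (-42) + (-98) = 94.
Reducing mod 11: 94 ≡ 6 (mod 11).
Since F(a, b, c) ≡ 6 ≠ 0 (mod 11), P does NOT lie on the curve.


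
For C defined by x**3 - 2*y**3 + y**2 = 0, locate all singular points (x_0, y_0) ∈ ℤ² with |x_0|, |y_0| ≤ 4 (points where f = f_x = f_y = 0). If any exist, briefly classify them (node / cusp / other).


Singular points: {(0, 0)}; classification: cusp.

Compute partial derivatives:
  f_x = 3*x**2.
  f_y = -6*y**2 + 2*y.
Scan x_0 ∈ {−4, ..., 4}. For each x_0, f_y(x_0, y) is a polynomial in y; find its integer roots y ∈ {−4, ..., 4}, then test f_x and f at those candidates.
  x = -4: f_y(-4, y) = -6*y**2 + 2*y; vanishes at y ∈ {0}. (-4, 0): f_x = 48 ≠ 0.
  x = -3: f_y(-3, y) = -6*y**2 + 2*y; vanishes at y ∈ {0}. (-3, 0): f_x = 27 ≠ 0.
  x = -2: f_y(-2, y) = -6*y**2 + 2*y; vanishes at y ∈ {0}. (-2, 0): f_x = 12 ≠ 0.
  x = -1: f_y(-1, y) = -6*y**2 + 2*y; vanishes at y ∈ {0}. (-1, 0): f_x = 3 ≠ 0.
  x = 0: f_y(0, y) = -6*y**2 + 2*y; vanishes at y ∈ {0}. (0, 0): f_x = 0, f = 0 — SINGULAR.
  x = 1: f_y(1, y) = -6*y**2 + 2*y; vanishes at y ∈ {0}. (1, 0): f_x = 3 ≠ 0.
  x = 2: f_y(2, y) = -6*y**2 + 2*y; vanishes at y ∈ {0}. (2, 0): f_x = 12 ≠ 0.
  x = 3: f_y(3, y) = -6*y**2 + 2*y; vanishes at y ∈ {0}. (3, 0): f_x = 27 ≠ 0.
  x = 4: f_y(4, y) = -6*y**2 + 2*y; vanishes at y ∈ {0}. (4, 0): f_x = 48 ≠ 0.
Only singular point on the grid: (0, 0).
Classify: substitute x = 0 + u, y = 0 + v and expand: f = u**3 - 2*v**3 + v**2.
No constant or linear terms (consistent with a singular point). Quadratic part: v**2. Cubic part: u**3 - 2*v**3.
The quadratic part v**2 is a perfect square, so there is a single (double) tangent line v = 0, i.e. y = 0. Restricting the cubic part to that line (v = 0) leaves u**3 ≠ 0, so f is not divisible by v and the branch is v² ≈ -u**3 to lowest order — this is a cusp.
Classification: cusp.


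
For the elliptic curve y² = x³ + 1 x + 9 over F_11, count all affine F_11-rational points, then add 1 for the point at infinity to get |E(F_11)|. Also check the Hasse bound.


Affine points = {(0, 3), (0, 8), (1, 0), (4, 0), (6, 0), (8, 1), (8, 10)}; affine count = 7; |E(F_11)| = 8.

Discriminant check: Δ ∝ 4a³ + 27b² = 4·1³ + 27·9² = 4·1 + 27·81 ≡ 2 (mod 11). Nonzero ⇒ E is nonsingular.
For each x ∈ F_11, compute rhs = x³ + 1·x + 9 mod 11, then count y ∈ F_11 with y² ≡ rhs.
  x = 0: rhs = 9, matching y values: 3, 8 (2 points).
  x = 1: rhs = 0, matching y values: 0 (1 points).
  x = 2: rhs = 8, matching y values: none (0 points).
  x = 3: rhs = 6, matching y values: none (0 points).
  x = 4: rhs = 0, matching y values: 0 (1 points).
  x = 5: rhs = 7, matching y values: none (0 points).
  x = 6: rhs = 0, matching y values: 0 (1 points).
  x = 7: rhs = 7, matching y values: none (0 points).
  x = 8: rhs = 1, matching y values: 1, 10 (2 points).
  x = 9: rhs = 10, matching y values: none (0 points).
  x = 10: rhs = 7, matching y values: none (0 points).
Total affine count: 7.
Full point count |E(F_11)| = 7 + 1 = 8.
Hasse bound: |8 − (11+1)| = |-4| = 4 ≤ 2√11 ≈ 6.6332 ✓.


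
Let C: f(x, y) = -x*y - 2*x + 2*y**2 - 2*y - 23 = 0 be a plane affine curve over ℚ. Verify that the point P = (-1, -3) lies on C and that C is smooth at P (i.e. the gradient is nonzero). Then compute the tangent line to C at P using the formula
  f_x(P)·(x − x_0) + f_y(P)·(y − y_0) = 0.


Tangent line at P: x - 13*y - 38 = 0.

Step 1: f(-1, -3) = 0, so P lies on C.
Step 2: partial derivatives
  f_x(x, y) = -y - 2, f_y(x, y) = -x + 4*y - 2.
  f_x(P) = 1, f_y(P) = -13 (gradient nonzero, so P is smooth).
Step 3: tangent line at P: 1·(x − -1) + -13·(y − -3) = 0.
Expanding: x - 13*y - 38 = 0.


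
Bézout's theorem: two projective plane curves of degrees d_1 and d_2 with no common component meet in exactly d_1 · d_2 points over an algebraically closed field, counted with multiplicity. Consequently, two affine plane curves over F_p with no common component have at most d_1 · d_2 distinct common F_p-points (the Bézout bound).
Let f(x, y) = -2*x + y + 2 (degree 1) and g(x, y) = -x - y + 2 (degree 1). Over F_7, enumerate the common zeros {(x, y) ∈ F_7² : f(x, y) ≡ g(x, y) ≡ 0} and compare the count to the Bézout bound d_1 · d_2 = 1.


Common zeros: {(6, 3)}; count = 1; Bézout bound = 1.

deg(f) = 1, deg(g) = 1, so Bézout bound = 1.
Scan x ∈ F_7. For each x, list the y ∈ F_7 with f(x, y) ≡ 0 and those with g(x, y) ≡ 0 (mod 7); the common zeros in that column are the intersection.
  x = 0: f ≡ 0 at y ∈ {5}; g ≡ 0 at y ∈ {2}; common: ∅.
  x = 1: f ≡ 0 at y ∈ {0}; g ≡ 0 at y ∈ {1}; common: ∅.
  x = 2: f ≡ 0 at y ∈ {2}; g ≡ 0 at y ∈ {0}; common: ∅.
  x = 3: f ≡ 0 at y ∈ {4}; g ≡ 0 at y ∈ {6}; common: ∅.
  x = 4: f ≡ 0 at y ∈ {6}; g ≡ 0 at y ∈ {5}; common: ∅.
  x = 5: f ≡ 0 at y ∈ {1}; g ≡ 0 at y ∈ {4}; common: ∅.
  x = 6: f ≡ 0 at y ∈ {3}; g ≡ 0 at y ∈ {3}; common: {3}.
Collecting: common zeros = {(6, 3)}, so the count is 1.
Comparison with the Bézout bound: 1 ≤ 1 = deg(f)·deg(g), as expected for curves with no common component (the bound is attained).


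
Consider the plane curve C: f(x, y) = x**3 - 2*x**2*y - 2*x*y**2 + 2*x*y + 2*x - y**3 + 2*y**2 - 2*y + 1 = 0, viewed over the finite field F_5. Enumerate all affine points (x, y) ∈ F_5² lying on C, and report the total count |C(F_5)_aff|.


Affine F_5-points: {(0, 1), (2, 2), (2, 3), (3, 1), (3, 4), (4, 1)}; count = 6.

For each of the 25 pairs (x, y) ∈ F_5², evaluate f(x, y) mod 5. Record the zeros.
  x = 0: [0↦1, 1↦0, 2↦2, 3↦1, 4↦1]  zeros at y ∈ {1}
  x = 1: [0↦4, 1↦1, 2↦2, 3↦1, 4↦2]  zeros at y ∈ ∅
  x = 2: [0↦3, 1↦4, 2↦0, 3↦0, 4↦3]  zeros at y ∈ {2, 3}
  x = 3: [0↦4, 1↦0, 2↦2, 3↦4, 4↦0]  zeros at y ∈ {1, 4}
  x = 4: [0↦3, 1↦0, 2↦4, 3↦4, 4↦4]  zeros at y ∈ {1}
Collecting zeros: affine points = {(0, 1), (2, 2), (2, 3), (3, 1), (3, 4), (4, 1)}.
Total count |C(F_5)_aff| = 6.


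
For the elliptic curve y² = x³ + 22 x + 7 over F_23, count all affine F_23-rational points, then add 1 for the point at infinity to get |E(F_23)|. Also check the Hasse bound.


Affine points = {(2, 6), (2, 17), (3, 10), (3, 13), (5, 9), (5, 14), (10, 10), (10, 13), (11, 4), (11, 19), (13, 11), (13, 12), (14, 0), (15, 3), (15, 20), (16, 4), (16, 19), (17, 2), (17, 21), (18, 5), (18, 18), (19, 4), (19, 19), (20, 11), (20, 12), (21, 1), (21, 22)}; affine count = 27; |E(F_23)| = 28.

Discriminant check: Δ ∝ 4a³ + 27b² = 4·22³ + 27·7² = 4·10648 + 27·49 ≡ 8 (mod 23). Nonzero ⇒ E is nonsingular.
For each x ∈ F_23, compute rhs = x³ + 22·x + 7 mod 23, then count y ∈ F_23 with y² ≡ rhs.
  x = 0: rhs = 7, matching y values: none (0 points).
  x = 1: rhs = 7, matching y values: none (0 points).
  x = 2: rhs = 13, matching y values: 6, 17 (2 points).
  x = 3: rhs = 8, matching y values: 10, 13 (2 points).
  x = 4: rhs = 21, matching y values: none (0 points).
  x = 5: rhs = 12, matching y values: 9, 14 (2 points).
  x = 6: rhs = 10, matching y values: none (0 points).
  x = 7: rhs = 21, matching y values: none (0 points).
  x = 8: rhs = 5, matching y values: none (0 points).
  x = 9: rhs = 14, matching y values: none (0 points).
  x = 10: rhs = 8, matching y values: 10, 13 (2 points).
  x = 11: rhs = 16, matching y values: 4, 19 (2 points).
  x = 12: rhs = 21, matching y values: none (0 points).
  x = 13: rhs = 6, matching y values: 11, 12 (2 points).
  x = 14: rhs = 0, matching y values: 0 (1 points).
  x = 15: rhs = 9, matching y values: 3, 20 (2 points).
  x = 16: rhs = 16, matching y values: 4, 19 (2 points).
  x = 17: rhs = 4, matching y values: 2, 21 (2 points).
  x = 18: rhs = 2, matching y values: 5, 18 (2 points).
  x = 19: rhs = 16, matching y values: 4, 19 (2 points).
  x = 20: rhs = 6, matching y values: 11, 12 (2 points).
  x = 21: rhs = 1, matching y values: 1, 22 (2 points).
  x = 22: rhs = 7, matching y values: none (0 points).
Total affine count: 27.
Full point count |E(F_23)| = 27 + 1 = 28.
Hasse bound: |28 − (23+1)| = |4| = 4 ≤ 2√23 ≈ 9.5917 ✓.


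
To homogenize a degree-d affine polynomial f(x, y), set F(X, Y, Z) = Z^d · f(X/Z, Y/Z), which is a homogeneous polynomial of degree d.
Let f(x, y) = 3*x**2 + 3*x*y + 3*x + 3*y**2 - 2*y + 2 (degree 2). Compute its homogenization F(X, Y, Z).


F(X, Y, Z) = 3*X**2 + 3*X*Y + 3*X*Z + 3*Y**2 - 2*Y*Z + 2*Z**2

deg(f) = 2.
Substitute x = X/Z, y = Y/Z into f, then multiply by Z^2.
  monomial 3·x^2·y^0 ↦ 3·X^2·Y^0·Z^0.
  monomial 3·x^1·y^1 ↦ 3·X^1·Y^1·Z^0.
  monomial 3·x^1·y^0 ↦ 3·X^1·Y^0·Z^1.
  monomial 3·x^0·y^2 ↦ 3·X^0·Y^2·Z^0.
  monomial -2·x^0·y^1 ↦ -2·X^0·Y^1·Z^1.
  monomial 2·x^0·y^0 ↦ 2·X^0·Y^0·Z^2.
Collecting: F(X, Y, Z) = 3*X**2 + 3*X*Y + 3*X*Z + 3*Y**2 - 2*Y*Z + 2*Z**2.


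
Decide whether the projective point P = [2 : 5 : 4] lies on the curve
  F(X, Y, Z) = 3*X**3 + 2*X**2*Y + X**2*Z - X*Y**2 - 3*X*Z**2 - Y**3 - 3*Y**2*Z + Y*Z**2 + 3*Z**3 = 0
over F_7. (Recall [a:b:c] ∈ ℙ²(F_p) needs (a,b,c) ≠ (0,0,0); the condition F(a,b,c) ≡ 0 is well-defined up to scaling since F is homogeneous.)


F(2,5,4) ≡ 5 (mod 7); P is NOT on the curve.

Evaluate F(2, 5, 4) term-by-term (mod 7).
  3*X**3 ↦ 3·8·1·1 = 24
  2*X**2*Y ↦ 2·4·5·1 = 40
  X**2*Z ↦ 1·4·1·4 = 16
  -X*Y**2 ↦ -1·2·25·1 = -50
  -3*X*Z**2 ↦ -3·2·1·16 = -96
  -Y**3 ↦ -1·1·125·1 = -125
  -3*Y**2*Z ↦ -3·1·25·4 = -300
  Y*Z**2 ↦ 1·1·5·16 = 80
  3*Z**3 ↦ 3·1·1·64 = 192
Sum: F(2, 5, 4) = (24) + (40) + (16) + (-50) + (-96) + (-125) + (-300) + (80) + (192) = -219.
Reducing mod 7: -219 ≡ 5 (mod 7).
Since F(a, b, c) ≡ 5 ≠ 0 (mod 7), P does NOT lie on the curve.


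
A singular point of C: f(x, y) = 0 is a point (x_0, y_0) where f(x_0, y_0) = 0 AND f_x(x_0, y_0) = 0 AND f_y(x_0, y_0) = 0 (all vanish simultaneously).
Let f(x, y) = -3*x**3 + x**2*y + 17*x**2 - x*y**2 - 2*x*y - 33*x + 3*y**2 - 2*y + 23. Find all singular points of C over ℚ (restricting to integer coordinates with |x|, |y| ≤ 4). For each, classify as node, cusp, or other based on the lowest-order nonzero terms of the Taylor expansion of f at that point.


Singular points: {(2, 1)}; classification: cusp.

Compute partial derivatives:
  f_x = -9*x**2 + 2*x*y + 34*x - y**2 - 2*y - 33.
  f_y = x**2 - 2*x*y - 2*x + 6*y - 2.
Scan x_0 ∈ {−4, ..., 4}. For each x_0, f_y(x_0, y) is a polynomial in y; find its integer roots y ∈ {−4, ..., 4}, then test f_x and f at those candidates.
  x = -4: f_y(-4, y) = 14*y + 22; no integer root y with |y| ≤ 4.
  x = -3: f_y(-3, y) = 12*y + 13; no integer root y with |y| ≤ 4.
  x = -2: f_y(-2, y) = 10*y + 6; no integer root y with |y| ≤ 4.
  x = -1: f_y(-1, y) = 8*y + 1; no integer root y with |y| ≤ 4.
  x = 0: f_y(0, y) = 6*y - 2; no integer root y with |y| ≤ 4.
  x = 1: f_y(1, y) = 4*y - 3; no integer root y with |y| ≤ 4.
  x = 2: f_y(2, y) = 2*y - 2; vanishes at y ∈ {1}. (2, 1): f_x = 0, f = 0 — SINGULAR.
  x = 3: f_y(3, y) = 1; no integer root y with |y| ≤ 4.
  x = 4: f_y(4, y) = 6 - 2*y; vanishes at y ∈ {3}. (4, 3): f_x = -32 ≠ 0.
Only singular point on the grid: (2, 1).
Classify: substitute x = 2 + u, y = 1 + v and expand: f = -3*u**3 + u**2*v - u*v**2 + v**2.
No constant or linear terms (consistent with a singular point). Quadratic part: v**2. Cubic part: -3*u**3 + u**2*v - u*v**2.
The quadratic part v**2 is a perfect square, so there is a single (double) tangent line v = 0, i.e. y = 1. Restricting the cubic part to that line (v = 0) leaves -3*u**3 ≠ 0, so f is not divisible by v and the branch is v² ≈ 3*u**3 to lowest order — this is a cusp.
Classification: cusp.


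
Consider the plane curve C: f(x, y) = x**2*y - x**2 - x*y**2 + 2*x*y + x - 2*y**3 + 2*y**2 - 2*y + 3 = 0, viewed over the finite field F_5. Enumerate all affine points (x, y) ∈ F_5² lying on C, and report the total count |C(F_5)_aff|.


Affine F_5-points: {(1, 4), (2, 1), (2, 3), (3, 4), (4, 3)}; count = 5.

For each of the 25 pairs (x, y) ∈ F_5², evaluate f(x, y) mod 5. Record the zeros.
  x = 0: [0↦3, 1↦1, 2↦1, 3↦1, 4↦4]  zeros at y ∈ ∅
  x = 1: [0↦3, 1↦3, 2↦3, 3↦1, 4↦0]  zeros at y ∈ {4}
  x = 2: [0↦1, 1↦0, 2↦2, 3↦0, 4↦2]  zeros at y ∈ {1, 3}
  x = 3: [0↦2, 1↦2, 2↦3, 3↦3, 4↦0]  zeros at y ∈ {4}
  x = 4: [0↦1, 1↦4, 2↦1, 3↦0, 4↦4]  zeros at y ∈ {3}
Collecting zeros: affine points = {(1, 4), (2, 1), (2, 3), (3, 4), (4, 3)}.
Total count |C(F_5)_aff| = 5.


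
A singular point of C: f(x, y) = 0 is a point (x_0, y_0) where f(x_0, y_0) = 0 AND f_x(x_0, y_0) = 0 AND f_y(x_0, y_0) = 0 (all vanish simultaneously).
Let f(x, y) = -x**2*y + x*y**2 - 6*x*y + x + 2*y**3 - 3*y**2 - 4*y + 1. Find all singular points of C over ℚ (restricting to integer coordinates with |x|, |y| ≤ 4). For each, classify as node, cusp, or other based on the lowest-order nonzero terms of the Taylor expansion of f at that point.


Singular points: {(-2, 1)}; classification: node.

Compute partial derivatives:
  f_x = -2*x*y + y**2 - 6*y + 1.
  f_y = -x**2 + 2*x*y - 6*x + 6*y**2 - 6*y - 4.
Scan x_0 ∈ {−4, ..., 4}. For each x_0, f_y(x_0, y) is a polynomial in y; find its integer roots y ∈ {−4, ..., 4}, then test f_x and f at those candidates.
  x = -4: f_y(-4, y) = 6*y**2 - 14*y + 4; vanishes at y ∈ {2}. (-4, 2): f_x = 9 ≠ 0.
  x = -3: f_y(-3, y) = 6*y**2 - 12*y + 5; no integer root y with |y| ≤ 4.
  x = -2: f_y(-2, y) = 6*y**2 - 10*y + 4; vanishes at y ∈ {1}. (-2, 1): f_x = 0, f = 0 — SINGULAR.
  x = -1: f_y(-1, y) = 6*y**2 - 8*y + 1; no integer root y with |y| ≤ 4.
  x = 0: f_y(0, y) = 6*y**2 - 6*y - 4; no integer root y with |y| ≤ 4.
  x = 1: f_y(1, y) = 6*y**2 - 4*y - 11; no integer root y with |y| ≤ 4.
  x = 2: f_y(2, y) = 6*y**2 - 2*y - 20; vanishes at y ∈ {2}. (2, 2): f_x = -15 ≠ 0.
  x = 3: f_y(3, y) = 6*y**2 - 31; no integer root y with |y| ≤ 4.
  x = 4: f_y(4, y) = 6*y**2 + 2*y - 44; no integer root y with |y| ≤ 4.
Only singular point on the grid: (-2, 1).
Classify: substitute x = -2 + u, y = 1 + v and expand: f = -u**2*v - u**2 + u*v**2 + 2*v**3 + v**2.
No constant or linear terms (consistent with a singular point). Quadratic part: -u**2 + v**2. Cubic part: -u**2*v + u*v**2 + 2*v**3.
The quadratic part v**2 - u**2 = (v − u)(v + u) splits into two distinct linear factors, so there are two distinct tangent lines y − 1 = ±(x − -2) — this is a node (ordinary double point).
Classification: node.


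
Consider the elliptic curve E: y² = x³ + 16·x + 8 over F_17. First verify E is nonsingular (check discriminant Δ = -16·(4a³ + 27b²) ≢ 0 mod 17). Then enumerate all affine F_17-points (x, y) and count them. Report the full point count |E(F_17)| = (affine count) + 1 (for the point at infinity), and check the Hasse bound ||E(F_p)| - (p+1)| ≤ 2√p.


Affine points = {(0, 5), (0, 12), (1, 5), (1, 12), (3, 7), (3, 10), (4, 0), (5, 3), (5, 14), (7, 2), (7, 15), (8, 6), (8, 11), (11, 6), (11, 11), (13, 4), (13, 13), (14, 1), (14, 16), (15, 6), (15, 11), (16, 5), (16, 12)}; affine count = 23; |E(F_17)| = 24.

Discriminant check: Δ ∝ 4a³ + 27b² = 4·16³ + 27·8² = 4·4096 + 27·64 ≡ 7 (mod 17). Nonzero ⇒ E is nonsingular.
For each x ∈ F_17, compute rhs = x³ + 16·x + 8 mod 17, then count y ∈ F_17 with y² ≡ rhs.
  x = 0: rhs = 8, matching y values: 5, 12 (2 points).
  x = 1: rhs = 8, matching y values: 5, 12 (2 points).
  x = 2: rhs = 14, matching y values: none (0 points).
  x = 3: rhs = 15, matching y values: 7, 10 (2 points).
  x = 4: rhs = 0, matching y values: 0 (1 points).
  x = 5: rhs = 9, matching y values: 3, 14 (2 points).
  x = 6: rhs = 14, matching y values: none (0 points).
  x = 7: rhs = 4, matching y values: 2, 15 (2 points).
  x = 8: rhs = 2, matching y values: 6, 11 (2 points).
  x = 9: rhs = 14, matching y values: none (0 points).
  x = 10: rhs = 12, matching y values: none (0 points).
  x = 11: rhs = 2, matching y values: 6, 11 (2 points).
  x = 12: rhs = 7, matching y values: none (0 points).
  x = 13: rhs = 16, matching y values: 4, 13 (2 points).
  x = 14: rhs = 1, matching y values: 1, 16 (2 points).
  x = 15: rhs = 2, matching y values: 6, 11 (2 points).
  x = 16: rhs = 8, matching y values: 5, 12 (2 points).
Total affine count: 23.
Full point count |E(F_17)| = 23 + 1 = 24.
Hasse bound: |24 − (17+1)| = |6| = 6 ≤ 2√17 ≈ 8.2462 ✓.


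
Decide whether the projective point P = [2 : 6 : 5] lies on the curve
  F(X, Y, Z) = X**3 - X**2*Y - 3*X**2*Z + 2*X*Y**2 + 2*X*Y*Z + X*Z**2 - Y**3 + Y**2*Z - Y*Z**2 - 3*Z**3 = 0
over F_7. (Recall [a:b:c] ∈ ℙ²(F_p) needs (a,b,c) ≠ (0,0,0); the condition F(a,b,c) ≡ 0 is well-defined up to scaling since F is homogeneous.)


F(2,6,5) ≡ 6 (mod 7); P is NOT on the curve.

Evaluate F(2, 6, 5) term-by-term (mod 7).
  X**3 ↦ 1·8·1·1 = 8
  -X**2*Y ↦ -1·4·6·1 = -24
  -3*X**2*Z ↦ -3·4·1·5 = -60
  2*X*Y**2 ↦ 2·2·36·1 = 144
  2*X*Y*Z ↦ 2·2·6·5 = 120
  X*Z**2 ↦ 1·2·1·25 = 50
  -Y**3 ↦ -1·1·216·1 = -216
  Y**2*Z ↦ 1·1·36·5 = 180
  -Y*Z**2 ↦ -1·1·6·25 = -150
  -3*Z**3 ↦ -3·1·1·125 = -375
Sum: F(2, 6, 5) = (8) + (-24) + (-60) + (144) + (120) + (50) + (-216) + (180) + (-150) + (-375) = -323.
Reducing mod 7: -323 ≡ 6 (mod 7).
Since F(a, b, c) ≡ 6 ≠ 0 (mod 7), P does NOT lie on the curve.


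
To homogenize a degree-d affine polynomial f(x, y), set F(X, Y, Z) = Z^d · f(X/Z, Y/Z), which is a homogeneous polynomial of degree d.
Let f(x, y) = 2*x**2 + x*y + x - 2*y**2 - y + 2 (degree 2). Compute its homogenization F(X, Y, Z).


F(X, Y, Z) = 2*X**2 + X*Y + X*Z - 2*Y**2 - Y*Z + 2*Z**2

deg(f) = 2.
Substitute x = X/Z, y = Y/Z into f, then multiply by Z^2.
  monomial 2·x^2·y^0 ↦ 2·X^2·Y^0·Z^0.
  monomial 1·x^1·y^1 ↦ 1·X^1·Y^1·Z^0.
  monomial 1·x^1·y^0 ↦ 1·X^1·Y^0·Z^1.
  monomial -2·x^0·y^2 ↦ -2·X^0·Y^2·Z^0.
  monomial -1·x^0·y^1 ↦ -1·X^0·Y^1·Z^1.
  monomial 2·x^0·y^0 ↦ 2·X^0·Y^0·Z^2.
Collecting: F(X, Y, Z) = 2*X**2 + X*Y + X*Z - 2*Y**2 - Y*Z + 2*Z**2.


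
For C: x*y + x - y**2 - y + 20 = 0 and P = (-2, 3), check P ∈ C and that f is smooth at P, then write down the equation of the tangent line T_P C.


Tangent line at P: 4*x - 9*y + 35 = 0.

Step 1: f(-2, 3) = 0, so P lies on C.
Step 2: partial derivatives
  f_x(x, y) = y + 1, f_y(x, y) = x - 2*y - 1.
  f_x(P) = 4, f_y(P) = -9 (gradient nonzero, so P is smooth).
Step 3: tangent line at P: 4·(x − -2) + -9·(y − 3) = 0.
Expanding: 4*x - 9*y + 35 = 0.


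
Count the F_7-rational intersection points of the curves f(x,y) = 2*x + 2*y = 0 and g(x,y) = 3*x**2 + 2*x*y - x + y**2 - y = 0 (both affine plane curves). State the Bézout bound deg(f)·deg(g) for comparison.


Common zeros: {(0, 0)}; count = 1; Bézout bound = 2.

deg(f) = 1, deg(g) = 2, so Bézout bound = 2.
Scan x ∈ F_7. For each x, list the y ∈ F_7 with f(x, y) ≡ 0 and those with g(x, y) ≡ 0 (mod 7); the common zeros in that column are the intersection.
  x = 0: f ≡ 0 at y ∈ {0}; g ≡ 0 at y ∈ {0, 1}; common: {0}.
  x = 1: f ≡ 0 at y ∈ {6}; g ≡ 0 at y ∈ {3}; common: ∅.
  x = 2: f ≡ 0 at y ∈ {5}; g ≡ 0 at y ∈ {1, 3}; common: ∅.
  x = 3: f ≡ 0 at y ∈ {4}; g ≡ 0 at y ∈ ∅; common: ∅.
  x = 4: f ≡ 0 at y ∈ {3}; g ≡ 0 at y ∈ ∅; common: ∅.
  x = 5: f ≡ 0 at y ∈ {2}; g ≡ 0 at y ∈ {0, 5}; common: ∅.
  x = 6: f ≡ 0 at y ∈ {1}; g ≡ 0 at y ∈ {5}; common: ∅.
Collecting: common zeros = {(0, 0)}, so the count is 1.
Comparison with the Bézout bound: 1 ≤ 2 = deg(f)·deg(g), as expected for curves with no common component (the affine F_7-count falls short of the bound because intersections may lie at infinity, over extension fields, or carry multiplicity).


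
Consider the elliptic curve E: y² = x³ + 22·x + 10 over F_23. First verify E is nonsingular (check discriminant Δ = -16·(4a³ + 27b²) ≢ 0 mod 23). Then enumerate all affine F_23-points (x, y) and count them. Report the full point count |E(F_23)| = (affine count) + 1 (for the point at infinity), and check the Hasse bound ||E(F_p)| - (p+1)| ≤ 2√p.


Affine points = {(2, 4), (2, 19), (4, 1), (4, 22), (6, 6), (6, 17), (7, 1), (7, 22), (8, 10), (8, 13), (12, 1), (12, 22), (13, 3), (13, 20), (14, 7), (14, 16), (15, 9), (15, 14), (20, 3), (20, 20), (21, 2), (21, 21)}; affine count = 22; |E(F_23)| = 23.

Discriminant check: Δ ∝ 4a³ + 27b² = 4·22³ + 27·10² = 4·10648 + 27·100 ≡ 5 (mod 23). Nonzero ⇒ E is nonsingular.
For each x ∈ F_23, compute rhs = x³ + 22·x + 10 mod 23, then count y ∈ F_23 with y² ≡ rhs.
  x = 0: rhs = 10, matching y values: none (0 points).
  x = 1: rhs = 10, matching y values: none (0 points).
  x = 2: rhs = 16, matching y values: 4, 19 (2 points).
  x = 3: rhs = 11, matching y values: none (0 points).
  x = 4: rhs = 1, matching y values: 1, 22 (2 points).
  x = 5: rhs = 15, matching y values: none (0 points).
  x = 6: rhs = 13, matching y values: 6, 17 (2 points).
  x = 7: rhs = 1, matching y values: 1, 22 (2 points).
  x = 8: rhs = 8, matching y values: 10, 13 (2 points).
  x = 9: rhs = 17, matching y values: none (0 points).
  x = 10: rhs = 11, matching y values: none (0 points).
  x = 11: rhs = 19, matching y values: none (0 points).
  x = 12: rhs = 1, matching y values: 1, 22 (2 points).
  x = 13: rhs = 9, matching y values: 3, 20 (2 points).
  x = 14: rhs = 3, matching y values: 7, 16 (2 points).
  x = 15: rhs = 12, matching y values: 9, 14 (2 points).
  x = 16: rhs = 19, matching y values: none (0 points).
  x = 17: rhs = 7, matching y values: none (0 points).
  x = 18: rhs = 5, matching y values: none (0 points).
  x = 19: rhs = 19, matching y values: none (0 points).
  x = 20: rhs = 9, matching y values: 3, 20 (2 points).
  x = 21: rhs = 4, matching y values: 2, 21 (2 points).
  x = 22: rhs = 10, matching y values: none (0 points).
Total affine count: 22.
Full point count |E(F_23)| = 22 + 1 = 23.
Hasse bound: |23 − (23+1)| = |-1| = 1 ≤ 2√23 ≈ 9.5917 ✓.


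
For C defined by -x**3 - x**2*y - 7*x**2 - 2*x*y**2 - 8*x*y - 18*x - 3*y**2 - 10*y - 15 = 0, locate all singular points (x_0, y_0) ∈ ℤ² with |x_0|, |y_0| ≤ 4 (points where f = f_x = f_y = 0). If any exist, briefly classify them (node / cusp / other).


Singular points: {(-2, -1)}; classification: cusp.

Compute partial derivatives:
  f_x = -3*x**2 - 2*x*y - 14*x - 2*y**2 - 8*y - 18.
  f_y = -x**2 - 4*x*y - 8*x - 6*y - 10.
Scan x_0 ∈ {−4, ..., 4}. For each x_0, f_y(x_0, y) is a polynomial in y; find its integer roots y ∈ {−4, ..., 4}, then test f_x and f at those candidates.
  x = -4: f_y(-4, y) = 10*y + 6; no integer root y with |y| ≤ 4.
  x = -3: f_y(-3, y) = 6*y + 5; no integer root y with |y| ≤ 4.
  x = -2: f_y(-2, y) = 2*y + 2; vanishes at y ∈ {-1}. (-2, -1): f_x = 0, f = 0 — SINGULAR.
  x = -1: f_y(-1, y) = -2*y - 3; no integer root y with |y| ≤ 4.
  x = 0: f_y(0, y) = -6*y - 10; no integer root y with |y| ≤ 4.
  x = 1: f_y(1, y) = -10*y - 19; no integer root y with |y| ≤ 4.
  x = 2: f_y(2, y) = -14*y - 30; no integer root y with |y| ≤ 4.
  x = 3: f_y(3, y) = -18*y - 43; no integer root y with |y| ≤ 4.
  x = 4: f_y(4, y) = -22*y - 58; no integer root y with |y| ≤ 4.
Only singular point on the grid: (-2, -1).
Classify: substitute x = -2 + u, y = -1 + v and expand: f = -u**3 - u**2*v - 2*u*v**2 + v**2.
No constant or linear terms (consistent with a singular point). Quadratic part: v**2. Cubic part: -u**3 - u**2*v - 2*u*v**2.
The quadratic part v**2 is a perfect square, so there is a single (double) tangent line v = 0, i.e. y = -1. Restricting the cubic part to that line (v = 0) leaves -u**3 ≠ 0, so f is not divisible by v and the branch is v² ≈ u**3 to lowest order — this is a cusp.
Classification: cusp.


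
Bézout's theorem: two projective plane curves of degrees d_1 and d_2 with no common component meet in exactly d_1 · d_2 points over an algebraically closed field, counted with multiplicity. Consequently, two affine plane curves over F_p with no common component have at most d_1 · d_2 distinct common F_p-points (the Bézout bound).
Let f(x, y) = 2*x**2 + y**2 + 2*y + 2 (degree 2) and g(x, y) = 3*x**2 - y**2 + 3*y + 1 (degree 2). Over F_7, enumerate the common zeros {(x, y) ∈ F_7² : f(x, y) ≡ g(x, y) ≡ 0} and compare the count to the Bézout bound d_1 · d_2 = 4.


Common zeros: {(1, 4), (3, 3), (4, 3), (6, 4)}; count = 4; Bézout bound = 4.

deg(f) = 2, deg(g) = 2, so Bézout bound = 4.
Scan x ∈ F_7. For each x, list the y ∈ F_7 with f(x, y) ≡ 0 and those with g(x, y) ≡ 0 (mod 7); the common zeros in that column are the intersection.
  x = 0: f ≡ 0 at y ∈ ∅; g ≡ 0 at y ∈ ∅; common: ∅.
  x = 1: f ≡ 0 at y ∈ {1, 4}; g ≡ 0 at y ∈ {4, 6}; common: {4}.
  x = 2: f ≡ 0 at y ∈ ∅; g ≡ 0 at y ∈ ∅; common: ∅.
  x = 3: f ≡ 0 at y ∈ {2, 3}; g ≡ 0 at y ∈ {0, 3}; common: {3}.
  x = 4: f ≡ 0 at y ∈ {2, 3}; g ≡ 0 at y ∈ {0, 3}; common: {3}.
  x = 5: f ≡ 0 at y ∈ ∅; g ≡ 0 at y ∈ ∅; common: ∅.
  x = 6: f ≡ 0 at y ∈ {1, 4}; g ≡ 0 at y ∈ {4, 6}; common: {4}.
Collecting: common zeros = {(1, 4), (3, 3), (4, 3), (6, 4)}, so the count is 4.
Comparison with the Bézout bound: 4 ≤ 4 = deg(f)·deg(g), as expected for curves with no common component (the bound is attained).


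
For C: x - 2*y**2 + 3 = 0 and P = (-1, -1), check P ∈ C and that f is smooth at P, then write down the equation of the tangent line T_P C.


Tangent line at P: x + 4*y + 5 = 0.

Step 1: f(-1, -1) = 0, so P lies on C.
Step 2: partial derivatives
  f_x(x, y) = 1, f_y(x, y) = -4*y.
  f_x(P) = 1, f_y(P) = 4 (gradient nonzero, so P is smooth).
Step 3: tangent line at P: 1·(x − -1) + 4·(y − -1) = 0.
Expanding: x + 4*y + 5 = 0.


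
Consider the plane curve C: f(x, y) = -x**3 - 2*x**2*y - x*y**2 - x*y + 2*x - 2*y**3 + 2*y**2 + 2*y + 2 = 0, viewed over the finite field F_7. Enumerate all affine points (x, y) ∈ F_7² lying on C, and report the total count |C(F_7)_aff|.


Affine F_7-points: {(0, 3), (1, 6), (3, 2), (4, 4)}; count = 4.

For each of the 49 pairs (x, y) ∈ F_7², evaluate f(x, y) mod 7. Record the zeros.
  x = 0: [0↦2, 1↦4, 2↦5, 3↦0, 4↦5, 5↦1, 6↦4]  zeros at y ∈ {3}
  x = 1: [0↦3, 1↦1, 2↦3, 3↦4, 4↦6, 5↦4, 6↦0]  zeros at y ∈ {6}
  x = 2: [0↦5, 1↦2, 2↦1, 3↦4, 4↦6, 5↦2, 6↦1]  zeros at y ∈ ∅
  x = 3: [0↦2, 1↦1, 2↦0, 3↦1, 4↦6, 5↦3, 6↦1]  zeros at y ∈ {2}
  x = 4: [0↦2, 1↦6, 2↦1, 3↦3, 4↦0, 5↦1, 6↦1]  zeros at y ∈ {4}
  x = 5: [0↦6, 1↦4, 2↦5, 3↦4, 4↦3, 5↦4, 6↦2]  zeros at y ∈ ∅
  x = 6: [0↦1, 1↦3, 2↦6, 3↦5, 4↦2, 5↦6, 6↦5]  zeros at y ∈ ∅
Collecting zeros: affine points = {(0, 3), (1, 6), (3, 2), (4, 4)}.
Total count |C(F_7)_aff| = 4.


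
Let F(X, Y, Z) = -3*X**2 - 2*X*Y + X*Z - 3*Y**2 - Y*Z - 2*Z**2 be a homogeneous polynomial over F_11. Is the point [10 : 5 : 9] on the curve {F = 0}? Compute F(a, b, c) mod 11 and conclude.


F(10,5,9) ≡ 2 (mod 11); P is NOT on the curve.

Evaluate F(10, 5, 9) term-by-term (mod 11).
  -3*X**2 ↦ -3·100·1·1 = -300
  -2*X*Y ↦ -2·10·5·1 = -100
  X*Z ↦ 1·10·1·9 = 90
  -3*Y**2 ↦ -3·1·25·1 = -75
  -Y*Z ↦ -1·1·5·9 = -45
  -2*Z**2 ↦ -2·1·1·81 = -162
Sum: F(10, 5, 9) = (-300) + (-100) + (90) + (-75) + (-45) + (-162) = -592.
Reducing mod 11: -592 ≡ 2 (mod 11).
Since F(a, b, c) ≡ 2 ≠ 0 (mod 11), P does NOT lie on the curve.


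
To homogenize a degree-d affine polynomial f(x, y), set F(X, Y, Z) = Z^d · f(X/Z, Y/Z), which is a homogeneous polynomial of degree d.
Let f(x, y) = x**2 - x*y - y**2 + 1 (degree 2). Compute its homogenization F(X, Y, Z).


F(X, Y, Z) = X**2 - X*Y - Y**2 + Z**2

deg(f) = 2.
Substitute x = X/Z, y = Y/Z into f, then multiply by Z^2.
  monomial 1·x^2·y^0 ↦ 1·X^2·Y^0·Z^0.
  monomial -1·x^1·y^1 ↦ -1·X^1·Y^1·Z^0.
  monomial -1·x^0·y^2 ↦ -1·X^0·Y^2·Z^0.
  monomial 1·x^0·y^0 ↦ 1·X^0·Y^0·Z^2.
Collecting: F(X, Y, Z) = X**2 - X*Y - Y**2 + Z**2.


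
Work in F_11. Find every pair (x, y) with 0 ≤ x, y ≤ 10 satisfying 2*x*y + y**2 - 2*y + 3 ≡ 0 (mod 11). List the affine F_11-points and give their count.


Affine F_11-points: {(0, 4), (0, 9), (2, 2), (2, 7), (3, 8), (3, 10), (6, 6), (7, 5), (10, 1), (10, 3)}; count = 10.

For each of the 121 pairs (x, y) ∈ F_11², evaluate f(x, y) mod 11. Record the zeros.
  x = 0: [0↦3, 1↦2, 2↦3, 3↦6, 4↦0, 5↦7, 6↦5, 7↦5, 8↦7, 9↦0, 10↦6]  zeros at y ∈ {4, 9}
  x = 1: [0↦3, 1↦4, 2↦7, 3↦1, 4↦8, 5↦6, 6↦6, 7↦8, 8↦1, 9↦7, 10↦4]  zeros at y ∈ ∅
  x = 2: [0↦3, 1↦6, 2↦0, 3↦7, 4↦5, 5↦5, 6↦7, 7↦0, 8↦6, 9↦3, 10↦2]  zeros at y ∈ {2, 7}
  x = 3: [0↦3, 1↦8, 2↦4, 3↦2, 4↦2, 5↦4, 6↦8, 7↦3, 8↦0, 9↦10, 10↦0]  zeros at y ∈ {8, 10}
  x = 4: [0↦3, 1↦10, 2↦8, 3↦8, 4↦10, 5↦3, 6↦9, 7↦6, 8↦5, 9↦6, 10↦9]  zeros at y ∈ ∅
  x = 5: [0↦3, 1↦1, 2↦1, 3↦3, 4↦7, 5↦2, 6↦10, 7↦9, 8↦10, 9↦2, 10↦7]  zeros at y ∈ ∅
  x = 6: [0↦3, 1↦3, 2↦5, 3↦9, 4↦4, 5↦1, 6↦0, 7↦1, 8↦4, 9↦9, 10↦5]  zeros at y ∈ {6}
  x = 7: [0↦3, 1↦5, 2↦9, 3↦4, 4↦1, 5↦0, 6↦1, 7↦4, 8↦9, 9↦5, 10↦3]  zeros at y ∈ {5}
  x = 8: [0↦3, 1↦7, 2↦2, 3↦10, 4↦9, 5↦10, 6↦2, 7↦7, 8↦3, 9↦1, 10↦1]  zeros at y ∈ ∅
  x = 9: [0↦3, 1↦9, 2↦6, 3↦5, 4↦6, 5↦9, 6↦3, 7↦10, 8↦8, 9↦8, 10↦10]  zeros at y ∈ ∅
  x = 10: [0↦3, 1↦0, 2↦10, 3↦0, 4↦3, 5↦8, 6↦4, 7↦2, 8↦2, 9↦4, 10↦8]  zeros at y ∈ {1, 3}
Collecting zeros: affine points = {(0, 4), (0, 9), (2, 2), (2, 7), (3, 8), (3, 10), (6, 6), (7, 5), (10, 1), (10, 3)}.
Total count |C(F_11)_aff| = 10.


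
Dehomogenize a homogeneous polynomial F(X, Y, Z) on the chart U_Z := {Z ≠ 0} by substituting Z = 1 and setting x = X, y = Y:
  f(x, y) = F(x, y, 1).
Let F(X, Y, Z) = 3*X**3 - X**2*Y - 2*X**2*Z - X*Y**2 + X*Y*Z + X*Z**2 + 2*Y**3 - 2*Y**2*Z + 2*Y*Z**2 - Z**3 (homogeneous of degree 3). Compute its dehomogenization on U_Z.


f(x, y) = 3*x**3 - x**2*y - 2*x**2 - x*y**2 + x*y + x + 2*y**3 - 2*y**2 + 2*y - 1

On U_Z we set Z = 1. Each monomial c·X^i·Y^j·Z^k in F becomes c·x^i·y^j·1^k = c·x^i·y^j.
Substituting Z = 1: F(X, Y, 1) = 3*x**3 - x**2*y - 2*x**2 - x*y**2 + x*y + x + 2*y**3 - 2*y**2 + 2*y - 1.
Note: deg(f) ≤ deg(F) = 3; strict inequality happens when F is divisible by Z (lost terms).
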